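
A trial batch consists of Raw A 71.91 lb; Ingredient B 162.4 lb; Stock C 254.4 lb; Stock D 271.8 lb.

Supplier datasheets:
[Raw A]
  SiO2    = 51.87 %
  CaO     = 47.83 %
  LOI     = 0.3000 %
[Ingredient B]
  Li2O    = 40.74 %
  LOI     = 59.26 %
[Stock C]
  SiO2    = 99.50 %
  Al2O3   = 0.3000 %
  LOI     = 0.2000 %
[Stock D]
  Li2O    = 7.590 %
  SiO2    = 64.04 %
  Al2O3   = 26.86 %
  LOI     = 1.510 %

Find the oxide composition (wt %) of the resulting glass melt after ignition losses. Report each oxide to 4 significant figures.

Glass mass = 659.4 lb (batch 760.5 − LOI 101.1).
Composition: Li2O 13.16%, SiO2 70.44%, CaO 5.216%, Al2O3 11.19%

Each numeric step carries full float precision end to end — working values appear (rounded to 4 significant digits) in the printout; exactly one rounding is applied to each reported number — the derived quantities, including glass mass, totals, LOI, yield, the four compositions, are re-derived from the batch weights for 659.4 lb of glass in full float precision as quoted within the problem or the answer.
Per-oxide mass from batch:
  Li2O: 162.4·0.4074 + 271.8·0.07590 = 86.79 lb
  SiO2: 71.91·0.5187 + 254.4·0.9950 + 271.8·0.6404 = 464.5 lb
  CaO: 71.91·0.4783 = 34.39 lb
  Al2O3: 254.4·0.003000 + 271.8·0.2686 = 73.77 lb
LOI: 71.91·0.003000 + 162.4·0.5926 + 254.4·0.002000 + 271.8·0.01510 = 101.1 lb
Glass mass = batch − LOI = 760.5 − 101.1 = 659.4 lb (the oxide masses sum to this)
wt % = 100 × oxide mass / glass mass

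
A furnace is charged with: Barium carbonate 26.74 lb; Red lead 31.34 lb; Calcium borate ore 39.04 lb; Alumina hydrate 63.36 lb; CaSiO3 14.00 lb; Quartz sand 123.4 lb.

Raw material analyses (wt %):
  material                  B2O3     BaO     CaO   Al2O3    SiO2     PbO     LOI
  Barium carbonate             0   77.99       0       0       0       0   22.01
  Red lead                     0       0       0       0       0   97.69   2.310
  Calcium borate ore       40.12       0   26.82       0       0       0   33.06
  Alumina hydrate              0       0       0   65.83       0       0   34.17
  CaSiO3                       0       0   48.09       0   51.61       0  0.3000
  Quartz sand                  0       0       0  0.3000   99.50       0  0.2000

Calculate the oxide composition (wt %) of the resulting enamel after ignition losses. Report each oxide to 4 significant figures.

Glass mass = 256.4 lb (batch 297.9 − LOI 41.45).
Composition: B2O3 6.108%, BaO 8.133%, CaO 6.709%, Al2O3 16.41%, SiO2 50.70%, PbO 11.94%

The working math holds exact precision at all times. Mid-chain values are shown with 4-significant-digit rounding between the steps; each reported figure is rounded once only; derived quantities, which include totals, LOI, the yield, the six compositions, glass mass, are re-derived in full float precision, as quoted within the problem or the answer, starting from the weights on 256.4 lb of glass.
Oxide masses out of the charge:
  B2O3: 39.04·0.4012 = 15.66 lb
  BaO: 26.74·0.7799 = 20.85 lb
  CaO: 39.04·0.2682 + 14.00·0.4809 = 17.20 lb
  Al2O3: 63.36·0.6583 + 123.4·0.003000 = 42.08 lb
  SiO2: 14.00·0.5161 + 123.4·0.9950 = 130.0 lb
  PbO: 31.34·0.9769 = 30.62 lb
LOI: 26.74·0.2201 + 31.34·0.02310 + 39.04·0.3306 + 63.36·0.3417 + 14.00·0.003000 + 123.4·0.002000 = 41.45 lb
Net of LOI, the glass mass = 297.9 − 41.45 = 256.4 lb (matching Σ of the oxides)
oxide / glass × 100 gives the wt %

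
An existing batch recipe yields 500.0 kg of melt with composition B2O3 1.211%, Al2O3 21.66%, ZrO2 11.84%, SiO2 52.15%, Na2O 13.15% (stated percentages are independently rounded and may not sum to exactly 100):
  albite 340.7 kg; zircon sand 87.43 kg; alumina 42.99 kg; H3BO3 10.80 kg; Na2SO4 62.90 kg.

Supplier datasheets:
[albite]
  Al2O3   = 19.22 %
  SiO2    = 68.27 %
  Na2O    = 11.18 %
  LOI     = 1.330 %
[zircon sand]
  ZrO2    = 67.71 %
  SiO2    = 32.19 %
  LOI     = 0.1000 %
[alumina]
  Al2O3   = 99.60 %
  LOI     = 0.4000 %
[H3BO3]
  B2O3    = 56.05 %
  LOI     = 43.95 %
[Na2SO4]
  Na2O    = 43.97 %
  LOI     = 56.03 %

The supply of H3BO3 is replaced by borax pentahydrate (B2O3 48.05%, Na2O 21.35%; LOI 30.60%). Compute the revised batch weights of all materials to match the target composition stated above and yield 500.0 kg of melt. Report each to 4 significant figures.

Revised batch per 500.0 kg melt:
  albite: 340.7 kg
  zircon sand: 87.43 kg
  alumina: 42.99 kg
  borax pentahydrate: 12.60 kg
  Na2SO4: 56.78 kg
Total batch = 540.5 kg; LOI loss = 40.46 kg

Values along the way are shown, with 4-significant-digit rounding, within the worked lines — all internal work keeps exact precision at each step — a single rounding yields each reported figure — derived quantities are re-derived at full precision (the five compositions, the yield, glass mass, ignition loss, the totals) from the batch weights at 500.0 kg of glass, as given in problem or answer.
Per-oxide target masses for 500.0 kg melt:
  B2O3: 1.211% × 500.0 = 6.055 kg
  Al2O3: 21.66% × 500.0 = 108.3 kg
  ZrO2: 11.84% × 500.0 = 59.20 kg
  SiO2: 52.15% × 500.0 = 260.8 kg
  Na2O: 13.15% × 500.0 = 65.75 kg
Mass-balance tally per oxide with the batch weights as given, per the basis as stated (sums match the target masses inside rounding margins):
  B2O3: 12.60·0.4805 = 6.054 kg (target 6.055 kg)
  Al2O3: 340.7·0.1922 + 42.99·0.9960 = 108.3 kg (target 108.3 kg)
  ZrO2: 87.43·0.6771 = 59.20 kg (target 59.20 kg)
  SiO2: 340.7·0.6827 + 87.43·0.3219 = 260.7 kg (target 260.8 kg)
  Na2O: 340.7·0.1118 + 12.60·0.2135 + 56.78·0.4397 = 65.75 kg (target 65.75 kg)
Glass-mass sanity pass: batch Σ − ignition loss = 500.0 kg (per-oxide target masses sum to 500.1 kg; versus the stated basis of 500.0 kg — deltas are rounding alone).
Summing the batch: Σ batch = 540.5 kg; ignition loss, Σ(batch × LOI) = 40.46 kg; yield = glass ÷ total batch = 92.51%.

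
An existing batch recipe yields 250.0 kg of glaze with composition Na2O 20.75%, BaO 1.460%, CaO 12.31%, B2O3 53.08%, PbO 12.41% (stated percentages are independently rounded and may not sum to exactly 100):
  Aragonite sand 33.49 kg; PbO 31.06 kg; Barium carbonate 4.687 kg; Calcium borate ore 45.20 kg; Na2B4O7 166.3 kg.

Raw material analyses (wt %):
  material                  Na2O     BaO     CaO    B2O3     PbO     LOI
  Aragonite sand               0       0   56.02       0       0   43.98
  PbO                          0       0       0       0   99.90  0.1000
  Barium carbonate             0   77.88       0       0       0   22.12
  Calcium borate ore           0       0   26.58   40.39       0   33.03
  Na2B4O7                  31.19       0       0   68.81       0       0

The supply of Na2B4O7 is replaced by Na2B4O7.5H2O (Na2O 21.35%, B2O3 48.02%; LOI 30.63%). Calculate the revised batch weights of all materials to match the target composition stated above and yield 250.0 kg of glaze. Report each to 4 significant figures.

Revised batch per 250.0 kg glaze:
  Aragonite sand: 36.11 kg
  PbO: 31.06 kg
  Barium carbonate: 4.687 kg
  Calcium borate ore: 39.67 kg
  Na2B4O7.5H2O: 243.0 kg
Total batch = 354.5 kg; LOI loss = 104.5 kg

Mid-chain values are shown (rounded to 4 significant figures) across the worked steps — full precision is carried from start to finish; each reported number takes just one rounding. All derived quantities, including ignition loss, the five compositions, glass mass, yield, totals, are computed from the weighed amounts at 250.0 kg of glass in full float precision, exactly as printed in the question or the answer.
Oxide mass targets, per 250.0 kg glaze:
  Na2O: 20.75% × 250.0 = 51.88 kg
  BaO: 1.460% × 250.0 = 3.650 kg
  CaO: 12.31% × 250.0 = 30.78 kg
  B2O3: 53.08% × 250.0 = 132.7 kg
  PbO: 12.41% × 250.0 = 31.02 kg
Sums-versus-targets review from the weights as reported, at the basis given (every target is met by its sum inside rounding margins):
  Na2O: 243.0·0.2135 = 51.88 kg (target 51.88 kg)
  BaO: 4.687·0.7788 = 3.650 kg (target 3.650 kg)
  CaO: 36.11·0.5602 + 39.67·0.2658 = 30.77 kg (target 30.78 kg)
  B2O3: 39.67·0.4039 + 243.0·0.4802 = 132.7 kg (target 132.7 kg)
  PbO: 31.06·0.9990 = 31.03 kg (target 31.02 kg)
Glass-mass bookkeeping: total charge less LOI = 250.0 kg (per-oxide target masses sum to 250.0 kg; the stated basis being 250.0 kg — rounding explains the deltas).
Batch total: Σ batch = 354.5 kg; LOI loss = Σ batch·LOI = 104.5 kg; as yield: glass ÷ batch → 70.53%.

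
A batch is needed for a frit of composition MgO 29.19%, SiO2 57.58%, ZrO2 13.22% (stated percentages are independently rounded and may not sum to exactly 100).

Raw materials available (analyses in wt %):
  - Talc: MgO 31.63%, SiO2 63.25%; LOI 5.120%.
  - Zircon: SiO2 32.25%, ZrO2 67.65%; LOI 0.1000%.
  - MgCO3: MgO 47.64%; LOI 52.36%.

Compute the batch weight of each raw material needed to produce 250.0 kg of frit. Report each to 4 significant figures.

Batch per 250.0 kg frit:
  Talc: 202.7 kg
  Zircon: 48.85 kg
  MgCO3: 18.61 kg
Total batch = 270.2 kg; LOI loss = 20.17 kg; yield = 92.53%

All internal work keeps full float precision in all steps — values along the way are displayed with 4-significant-digit rounding in the printout — each reported result is rounded once only. All derived quantities, including the three compositions, the totals, glass mass, LOI, yield, are rebuilt starting from the weights per 250.0 kg of glass at full precision precisely as stated by question or answer.
Target oxide masses per 250.0 kg frit:
  MgO: 29.19% × 250.0 = 72.97 kg
  SiO2: 57.58% × 250.0 = 144.0 kg
  ZrO2: 13.22% × 250.0 = 33.05 kg
Sums-versus-targets review given the weights on record, per the basis as stated (sums match the target masses given rounding of the digits):
  MgO: 202.7·0.3163 + 18.61·0.4764 = 72.98 kg (target 72.97 kg)
  SiO2: 202.7·0.6325 + 48.85·0.3225 = 144.0 kg (target 144.0 kg)
  ZrO2: 48.85·0.6765 = 33.05 kg (target 33.05 kg)
The glass-mass cross-check: net batch after ignition = 250.0 kg (oxide target masses add up to 250.0 kg; versus the stated basis of 250.0 kg — gaps are rounding artifacts).
Batch total: Σ batch = 270.2 kg; Σ batch·LOI gives LOI loss = 20.17 kg; yield = glass ÷ total batch = 92.53%.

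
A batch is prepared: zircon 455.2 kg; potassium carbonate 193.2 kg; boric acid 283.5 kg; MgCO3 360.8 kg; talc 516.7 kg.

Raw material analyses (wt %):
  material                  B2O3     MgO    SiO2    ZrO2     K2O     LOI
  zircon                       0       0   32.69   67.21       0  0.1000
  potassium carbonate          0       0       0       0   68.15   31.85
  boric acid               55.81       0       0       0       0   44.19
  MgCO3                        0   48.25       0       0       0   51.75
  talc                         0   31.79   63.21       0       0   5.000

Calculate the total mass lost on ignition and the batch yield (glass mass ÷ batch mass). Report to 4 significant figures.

LOI loss = 399.8 kg; glass = 1410 kg; yield = 77.90%

Each numeric step maintains full precision at every stage. The intermediate values appear, rounded to four significant digits, across the worked steps; each reported number sees exactly one rounding. The derived quantities (the five compositions, glass mass, yield, ignition loss, the totals) are recomputed using the weight values for 1410 kg of glass in exact precision, as they appear in the problem or answer text.
Per-material ignition loss:
  zircon: 455.2 × 0.001000 = 0.4552 kg
  potassium carbonate: 193.2 × 0.3185 = 61.53 kg
  boric acid: 283.5 × 0.4419 = 125.3 kg
  MgCO3: 360.8 × 0.5175 = 186.7 kg
  talc: 516.7 × 0.05000 = 25.84 kg
Total LOI = 399.8 kg
Glass = batch − LOI = 1809 − 399.8 = 1410 kg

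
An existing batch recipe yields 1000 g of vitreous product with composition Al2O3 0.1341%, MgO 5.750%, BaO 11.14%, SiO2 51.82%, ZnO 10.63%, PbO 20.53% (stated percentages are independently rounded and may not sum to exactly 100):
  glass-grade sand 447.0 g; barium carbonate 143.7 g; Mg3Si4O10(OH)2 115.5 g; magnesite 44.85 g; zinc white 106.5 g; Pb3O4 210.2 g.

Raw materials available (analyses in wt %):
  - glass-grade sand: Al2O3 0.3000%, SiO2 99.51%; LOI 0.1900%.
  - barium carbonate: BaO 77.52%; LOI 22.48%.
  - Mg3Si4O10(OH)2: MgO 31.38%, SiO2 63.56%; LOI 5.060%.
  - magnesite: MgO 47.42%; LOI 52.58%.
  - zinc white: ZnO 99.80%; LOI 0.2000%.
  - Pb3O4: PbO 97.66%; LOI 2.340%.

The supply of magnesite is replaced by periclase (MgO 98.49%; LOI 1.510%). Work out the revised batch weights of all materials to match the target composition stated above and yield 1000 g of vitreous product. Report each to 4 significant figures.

In-progress results are printed (rounded to 4 significant digits) at each printed step. Each numeric step keeps exact precision from first step to last — exactly one rounding lands on every reported value — all derived quantities (the six compositions, glass mass, yield, the totals, ignition loss) are computed at full float precision from the batch weights on 1000 g of glass as they appear in the problem or answer text.
Per-oxide target masses for 1000 g vitreous product:
  Al2O3: 0.1341% × 1000 = 1.341 g
  MgO: 5.750% × 1000 = 57.50 g
  BaO: 11.14% × 1000 = 111.4 g
  SiO2: 51.82% × 1000 = 518.2 g
  ZnO: 10.63% × 1000 = 106.3 g
  PbO: 20.53% × 1000 = 205.3 g
Per-oxide balance check working from each reported weight, per the basis as stated (oxide sums agree with the targets up to rounding of the answer):
  Al2O3: 447.0·0.003000 = 1.341 g (target 1.341 g)
  MgO: 115.5·0.3138 + 21.59·0.9849 = 57.51 g (target 57.50 g)
  BaO: 143.7·0.7752 = 111.4 g (target 111.4 g)
  SiO2: 447.0·0.9951 + 115.5·0.6356 = 518.2 g (target 518.2 g)
  ZnO: 106.5·0.9980 = 106.3 g (target 106.3 g)
  PbO: 210.2·0.9766 = 205.3 g (target 205.3 g)
The glass-mass cross-check: net batch after ignition = 1000 g (oxide target masses add up to 1000 g; versus the stated basis of 1000 g — gaps are rounding artifacts).
Summing the batch: Σ batch = 1044 g; loss to ignition Σ batch·LOI = 44.46 g; the yield ratio, glass ÷ batch: 95.74%.

Revised batch per 1000 g vitreous product:
  glass-grade sand: 447.0 g
  barium carbonate: 143.7 g
  Mg3Si4O10(OH)2: 115.5 g
  periclase: 21.59 g
  zinc white: 106.5 g
  Pb3O4: 210.2 g
Total batch = 1044 g; LOI loss = 44.46 g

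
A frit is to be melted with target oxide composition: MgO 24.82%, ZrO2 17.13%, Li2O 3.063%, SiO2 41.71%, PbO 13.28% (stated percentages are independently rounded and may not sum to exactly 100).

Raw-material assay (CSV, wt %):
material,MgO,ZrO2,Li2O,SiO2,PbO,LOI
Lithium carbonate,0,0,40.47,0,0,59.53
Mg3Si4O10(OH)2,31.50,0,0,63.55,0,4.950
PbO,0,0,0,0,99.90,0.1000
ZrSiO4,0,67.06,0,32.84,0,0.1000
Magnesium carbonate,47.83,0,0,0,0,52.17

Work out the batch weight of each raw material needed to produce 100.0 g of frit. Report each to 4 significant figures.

Every computation holds exact precision from start to finish. Working values are displayed, rounded to 4 significant figures, in the working; every reported result takes exactly one rounding — derived quantities are carried from the batch weights at 100.0 g of glass at full float precision (the five compositions, the totals, the yield, net glass mass, ignition loss), as set out in the problem or the answer.
Oxide mass targets, per 100.0 g frit:
  MgO: 24.82% × 100.0 = 24.82 g
  ZrO2: 17.13% × 100.0 = 17.13 g
  Li2O: 3.063% × 100.0 = 3.063 g
  SiO2: 41.71% × 100.0 = 41.71 g
  PbO: 13.28% × 100.0 = 13.28 g
Verifying the oxide balance per the reported batch figures, for the quoted basis mass (every target is met by its sum net of answer rounding effects):
  MgO: 52.43·0.3150 + 17.36·0.4783 = 24.82 g (target 24.82 g)
  ZrO2: 25.54·0.6706 = 17.13 g (target 17.13 g)
  Li2O: 7.569·0.4047 = 3.063 g (target 3.063 g)
  SiO2: 52.43·0.6355 + 25.54·0.3284 = 41.71 g (target 41.71 g)
  PbO: 13.29·0.9990 = 13.28 g (target 13.28 g)
Glass mass check: net batch after ignition = 99.99 g (summing oxide targets gives 100.0 g; basis as stated: 100.0 g — rounding explains the deltas).
Batch total: Σ batch = 116.2 g; the LOI term Σ batch·LOI equals 16.20 g; as yield: glass ÷ batch → 86.06%.

Batch per 100.0 g frit:
  Lithium carbonate: 7.569 g
  Mg3Si4O10(OH)2: 52.43 g
  PbO: 13.29 g
  ZrSiO4: 25.54 g
  Magnesium carbonate: 17.36 g
Total batch = 116.2 g; LOI loss = 16.20 g; yield = 86.06%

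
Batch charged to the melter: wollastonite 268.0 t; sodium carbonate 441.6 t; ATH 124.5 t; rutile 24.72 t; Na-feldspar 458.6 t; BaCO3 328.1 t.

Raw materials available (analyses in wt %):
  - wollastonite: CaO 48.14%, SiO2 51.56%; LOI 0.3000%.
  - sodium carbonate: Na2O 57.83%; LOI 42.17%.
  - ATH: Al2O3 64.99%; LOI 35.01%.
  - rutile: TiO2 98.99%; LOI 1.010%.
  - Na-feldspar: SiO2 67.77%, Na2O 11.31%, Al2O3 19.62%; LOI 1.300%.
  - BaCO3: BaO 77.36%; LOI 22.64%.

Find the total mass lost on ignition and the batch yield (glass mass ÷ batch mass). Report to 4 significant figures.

Every computation holds full float precision all the way through. Working values are printed (rounded to 4 significant digits) in the working — every reported figure is rounded a single time — all derived quantities (ignition loss, glass mass, the totals, six oxide percentages, yield) are computed in full float precision using the weight values at 1334 t of glass as set out in problem or answer.
LOI of each material in turn:
  wollastonite: 268.0 × 0.003000 = 0.8040 t
  sodium carbonate: 441.6 × 0.4217 = 186.2 t
  ATH: 124.5 × 0.3501 = 43.59 t
  rutile: 24.72 × 0.01010 = 0.2497 t
  Na-feldspar: 458.6 × 0.01300 = 5.962 t
  BaCO3: 328.1 × 0.2264 = 74.28 t
Total LOI = 311.1 t
Glass = batch − LOI = 1646 − 311.1 = 1334 t

LOI loss = 311.1 t; glass = 1334 t; yield = 81.09%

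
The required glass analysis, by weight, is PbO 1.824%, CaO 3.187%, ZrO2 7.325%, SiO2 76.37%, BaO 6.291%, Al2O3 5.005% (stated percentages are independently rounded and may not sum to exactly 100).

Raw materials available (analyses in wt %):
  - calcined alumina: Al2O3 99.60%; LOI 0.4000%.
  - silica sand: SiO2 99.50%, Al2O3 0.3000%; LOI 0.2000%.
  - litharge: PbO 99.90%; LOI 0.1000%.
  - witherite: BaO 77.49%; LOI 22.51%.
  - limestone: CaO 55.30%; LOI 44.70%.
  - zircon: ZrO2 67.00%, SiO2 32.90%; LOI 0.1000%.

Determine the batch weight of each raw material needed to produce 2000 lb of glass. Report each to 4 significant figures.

Batch per 2000 lb glass:
  calcined alumina: 96.10 lb
  silica sand: 1463 lb
  litharge: 36.52 lb
  witherite: 162.4 lb
  limestone: 115.3 lb
  zircon: 218.7 lb
Total batch = 2092 lb; LOI loss = 91.66 lb; yield = 95.62%

Intermediates are displayed with 4-significant-digit rounding across the worked steps; the whole derivation carries full float precision all the way through; exactly one rounding is applied to every reported figure; all derived quantities, which include glass mass, the six compositions, ignition loss, the yield, totals, are carried at full precision, precisely as stated by the problem or answer text, using the weight values on 2000 lb of glass.
Per-oxide target masses for 2000 lb glass:
  PbO: 1.824% × 2000 = 36.48 lb
  CaO: 3.187% × 2000 = 63.74 lb
  ZrO2: 7.325% × 2000 = 146.5 lb
  SiO2: 76.37% × 2000 = 1527 lb
  BaO: 6.291% × 2000 = 125.8 lb
  Al2O3: 5.005% × 2000 = 100.1 lb
Per-oxide balance check using the reported weights, under the basis named above (every target is met by its sum up to rounding of the answer):
  PbO: 36.52·0.9990 = 36.48 lb (target 36.48 lb)
  CaO: 115.3·0.5530 = 63.76 lb (target 63.74 lb)
  ZrO2: 218.7·0.6700 = 146.5 lb (target 146.5 lb)
  SiO2: 1463·0.9950 + 218.7·0.3290 = 1528 lb (target 1527 lb)
  BaO: 162.4·0.7749 = 125.8 lb (target 125.8 lb)
  Al2O3: 96.10·0.9960 + 1463·0.003000 = 100.1 lb (target 100.1 lb)
Consistency of the glass mass: total charge less LOI = 2000 lb (oxide target masses add up to 2000 lb; the stated basis being 2000 lb — deltas are rounding alone).
Total batch = Σ batch = 2092 lb; LOI loss = Σ batch·LOI = 91.66 lb; yield: glass divided by total = 95.62%.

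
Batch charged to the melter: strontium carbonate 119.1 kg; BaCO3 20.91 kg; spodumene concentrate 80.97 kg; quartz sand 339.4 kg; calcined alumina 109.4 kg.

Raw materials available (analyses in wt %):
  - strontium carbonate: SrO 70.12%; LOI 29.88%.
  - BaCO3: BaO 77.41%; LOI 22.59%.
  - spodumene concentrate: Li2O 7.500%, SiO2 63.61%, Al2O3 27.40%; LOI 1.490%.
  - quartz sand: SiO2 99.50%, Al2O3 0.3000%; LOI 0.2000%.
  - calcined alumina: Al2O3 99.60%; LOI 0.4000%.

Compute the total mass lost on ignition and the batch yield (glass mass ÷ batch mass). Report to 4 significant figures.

Rounding to four significant figures applies to each intermediate as displayed — all internal work keeps exact precision end to end. Each reported number carries a single rounding. Derived quantities are carried starting from the weights per 627.1 kg of glass at full precision (the totals, the yield, the five compositions, glass mass, ignition loss), as set out in the problem or answer text.
Per-material ignition loss:
  strontium carbonate: 119.1 × 0.2988 = 35.59 kg
  BaCO3: 20.91 × 0.2259 = 4.724 kg
  spodumene concentrate: 80.97 × 0.01490 = 1.206 kg
  quartz sand: 339.4 × 0.002000 = 0.6788 kg
  calcined alumina: 109.4 × 0.004000 = 0.4376 kg
Total LOI = 42.63 kg
Glass = batch − LOI = 669.8 − 42.63 = 627.1 kg

LOI loss = 42.63 kg; glass = 627.1 kg; yield = 93.63%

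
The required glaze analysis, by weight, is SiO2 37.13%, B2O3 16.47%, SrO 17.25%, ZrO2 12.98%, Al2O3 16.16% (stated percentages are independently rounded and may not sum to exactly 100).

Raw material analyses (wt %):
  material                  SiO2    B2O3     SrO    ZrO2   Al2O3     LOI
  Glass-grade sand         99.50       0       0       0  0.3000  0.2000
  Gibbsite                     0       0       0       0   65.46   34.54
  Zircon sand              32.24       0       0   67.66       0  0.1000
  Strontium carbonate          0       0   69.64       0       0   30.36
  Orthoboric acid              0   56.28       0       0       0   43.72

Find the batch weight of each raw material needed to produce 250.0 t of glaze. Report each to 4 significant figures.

Batch per 250.0 t glaze:
  Glass-grade sand: 77.75 t
  Gibbsite: 61.36 t
  Zircon sand: 47.96 t
  Strontium carbonate: 61.93 t
  Orthoboric acid: 73.16 t
Total batch = 322.2 t; LOI loss = 72.18 t; yield = 77.59%

All arithmetic carries full precision from start to finish — working values are printed with 4-significant-figure rounding between the steps — a single rounding completes every reported result. The derived quantities (ignition loss, five oxide percentages, totals, the yield, net glass mass) are rebuilt using the weight values for 250.0 t of glass at exact precision exactly as printed in either problem or answer.
Target masses of each oxide per 250.0 t glaze:
  SiO2: 37.13% × 250.0 = 92.82 t
  B2O3: 16.47% × 250.0 = 41.18 t
  SrO: 17.25% × 250.0 = 43.12 t
  ZrO2: 12.98% × 250.0 = 32.45 t
  Al2O3: 16.16% × 250.0 = 40.40 t
Checking each oxide sum given the weights on record, per the basis as stated (sum by sum, the targets are met inside rounding margins):
  SiO2: 77.75·0.9950 + 47.96·0.3224 = 92.82 t (target 92.82 t)
  B2O3: 73.16·0.5628 = 41.17 t (target 41.18 t)
  SrO: 61.93·0.6964 = 43.13 t (target 43.12 t)
  ZrO2: 47.96·0.6766 = 32.45 t (target 32.45 t)
  Al2O3: 77.75·0.003000 + 61.36·0.6546 = 40.40 t (target 40.40 t)
Mass balance on the glass: net batch after ignition = 250.0 t (oxide target masses add up to 250.0 t; basis as stated: 250.0 t — gaps are rounding artifacts).
Batch total: Σ batch = 322.2 t; loss to ignition Σ batch·LOI = 72.18 t; yield: glass divided by total = 77.59%.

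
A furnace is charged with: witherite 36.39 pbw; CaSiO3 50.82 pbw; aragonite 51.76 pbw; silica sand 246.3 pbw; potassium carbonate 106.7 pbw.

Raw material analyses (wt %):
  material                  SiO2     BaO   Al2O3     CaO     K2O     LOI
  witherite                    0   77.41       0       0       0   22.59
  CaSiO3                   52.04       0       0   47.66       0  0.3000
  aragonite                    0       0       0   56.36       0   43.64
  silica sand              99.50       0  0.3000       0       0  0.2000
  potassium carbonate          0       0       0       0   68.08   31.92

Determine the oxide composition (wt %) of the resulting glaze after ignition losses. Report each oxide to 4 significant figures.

Mid-chain values are displayed rounded off to 4 significant figures at each printed step. Every computation keeps exact precision in all steps — a single rounding completes every reported figure. All derived quantities (the yield, the totals, LOI, net glass mass, five oxide percentages) are rebuilt using the weight values at 426.5 pbw of glass in full precision, as quoted within the question or the answer.
Oxide masses out of the charge:
  SiO2: 50.82·0.5204 + 246.3·0.9950 = 271.5 pbw
  BaO: 36.39·0.7741 = 28.17 pbw
  Al2O3: 246.3·0.003000 = 0.7389 pbw
  CaO: 50.82·0.4766 + 51.76·0.5636 = 53.39 pbw
  K2O: 106.7·0.6808 = 72.64 pbw
LOI: 36.39·0.2259 + 50.82·0.003000 + 51.76·0.4364 + 246.3·0.002000 + 106.7·0.3192 = 65.51 pbw
The glass mass, total less LOI, = 492.0 − 65.51 = 426.5 pbw (= the summed oxide contributions)
percent share: oxide ÷ glass, ×100

Glass mass = 426.5 pbw (batch 492.0 − LOI 65.51).
Composition: SiO2 63.67%, BaO 6.605%, Al2O3 0.1733%, CaO 12.52%, K2O 17.03%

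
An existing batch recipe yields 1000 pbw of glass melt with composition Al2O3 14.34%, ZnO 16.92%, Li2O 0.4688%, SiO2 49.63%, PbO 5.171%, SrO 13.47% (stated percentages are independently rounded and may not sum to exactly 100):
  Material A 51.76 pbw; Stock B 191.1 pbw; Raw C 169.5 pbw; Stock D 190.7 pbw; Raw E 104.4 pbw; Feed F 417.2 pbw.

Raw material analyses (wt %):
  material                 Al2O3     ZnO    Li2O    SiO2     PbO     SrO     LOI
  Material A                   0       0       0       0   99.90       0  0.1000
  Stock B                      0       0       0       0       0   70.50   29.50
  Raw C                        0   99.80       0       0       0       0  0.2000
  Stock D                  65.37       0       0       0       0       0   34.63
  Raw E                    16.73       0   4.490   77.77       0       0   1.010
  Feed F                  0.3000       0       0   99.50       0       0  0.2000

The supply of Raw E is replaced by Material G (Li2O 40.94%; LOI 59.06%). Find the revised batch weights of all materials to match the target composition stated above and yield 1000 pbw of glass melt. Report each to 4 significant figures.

Revised batch per 1000 pbw glass melt:
  Material A: 51.76 pbw
  Stock B: 191.1 pbw
  Raw C: 169.5 pbw
  Stock D: 217.1 pbw
  Material G: 11.45 pbw
  Feed F: 498.8 pbw
Total batch = 1140 pbw; LOI loss = 139.7 pbw

Values along the way are rounded to 4 significant figures when quoted. The working math holds full float precision throughout. A single rounding yields each reported number. The derived quantities, including totals, the yield, LOI, net glass mass, six oxide percentages, are carried from the batch weights on 1000 pbw of glass in exact precision as quoted within problem or answer.
Oxide-by-oxide targets in 1000 pbw glass melt:
  Al2O3: 14.34% × 1000 = 143.4 pbw
  ZnO: 16.92% × 1000 = 169.2 pbw
  Li2O: 0.4688% × 1000 = 4.688 pbw
  SiO2: 49.63% × 1000 = 496.3 pbw
  PbO: 5.171% × 1000 = 51.71 pbw
  SrO: 13.47% × 1000 = 134.7 pbw
Per-oxide balance check with the batch weights as given, at the basis given (oxide sums agree with the targets up to rounding of the answer):
  Al2O3: 217.1·0.6537 + 498.8·0.003000 = 143.4 pbw (target 143.4 pbw)
  ZnO: 169.5·0.9980 = 169.2 pbw (target 169.2 pbw)
  Li2O: 11.45·0.4094 = 4.688 pbw (target 4.688 pbw)
  SiO2: 498.8·0.9950 = 496.3 pbw (target 496.3 pbw)
  PbO: 51.76·0.9990 = 51.71 pbw (target 51.71 pbw)
  SrO: 191.1·0.7050 = 134.7 pbw (target 134.7 pbw)
Mass balance on the glass: batch total minus LOI = 1000 pbw (targets for the oxides total 1000 pbw; the stated basis being 1000 pbw — a pure rounding effect).
Batch total: Σ batch = 1140 pbw; loss to ignition Σ batch·LOI = 139.7 pbw; yield = glass ÷ total batch = 87.74%.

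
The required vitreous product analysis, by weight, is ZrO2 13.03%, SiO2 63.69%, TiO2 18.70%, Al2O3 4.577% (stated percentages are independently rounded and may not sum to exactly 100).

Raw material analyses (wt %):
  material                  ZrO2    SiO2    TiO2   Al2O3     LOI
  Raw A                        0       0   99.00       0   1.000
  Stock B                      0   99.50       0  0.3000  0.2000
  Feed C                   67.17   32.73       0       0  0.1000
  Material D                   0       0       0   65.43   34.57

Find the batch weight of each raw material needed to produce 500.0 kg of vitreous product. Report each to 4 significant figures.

Batch per 500.0 kg vitreous product:
  Raw A: 94.44 kg
  Stock B: 288.1 kg
  Feed C: 96.99 kg
  Material D: 33.66 kg
Total batch = 513.2 kg; LOI loss = 13.25 kg; yield = 97.42%

The working math maintains full float precision from first step to last; working values are displayed (rounded to 4 significant figures) as written; each reported figure takes just one rounding. All derived quantities are recomputed using the weight values per 500.0 kg of glass in full precision (four oxide percentages, ignition loss, net glass mass, totals, the yield) as given in problem or answer.
Target oxide masses per 500.0 kg vitreous product:
  ZrO2: 13.03% × 500.0 = 65.15 kg
  SiO2: 63.69% × 500.0 = 318.4 kg
  TiO2: 18.70% × 500.0 = 93.50 kg
  Al2O3: 4.577% × 500.0 = 22.88 kg
Mass-balance tally per oxide using the reported weights, against the basis in use (sums match the target masses net of answer rounding effects):
  ZrO2: 96.99·0.6717 = 65.15 kg (target 65.15 kg)
  SiO2: 288.1·0.9950 + 96.99·0.3273 = 318.4 kg (target 318.4 kg)
  TiO2: 94.44·0.9900 = 93.50 kg (target 93.50 kg)
  Al2O3: 288.1·0.003000 + 33.66·0.6543 = 22.89 kg (target 22.88 kg)
Mass balance on the glass: whole batch net of LOI = 499.9 kg (the targets, summed, come to 500.0 kg; the stated basis being 500.0 kg — rounding explains the deltas).
Whole-batch sum: Σ batch = 513.2 kg; LOI loss = Σ batch·LOI = 13.25 kg; yield = glass ÷ total batch = 97.42%.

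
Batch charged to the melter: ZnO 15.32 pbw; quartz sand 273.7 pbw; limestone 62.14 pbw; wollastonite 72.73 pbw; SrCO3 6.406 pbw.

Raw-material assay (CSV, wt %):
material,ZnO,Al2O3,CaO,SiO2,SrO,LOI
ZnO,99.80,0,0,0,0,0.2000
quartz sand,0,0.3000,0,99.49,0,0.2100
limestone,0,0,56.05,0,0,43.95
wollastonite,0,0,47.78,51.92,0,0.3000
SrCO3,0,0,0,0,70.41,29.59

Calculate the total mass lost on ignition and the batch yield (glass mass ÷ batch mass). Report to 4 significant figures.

The working math maintains full precision end to end. Intermediates are printed rounded to 4 significant figures within the worked lines; exactly one rounding lands on each reported figure; derived quantities, which include the totals, LOI, net glass mass, five oxide percentages, the yield, are computed in exact precision, as set out in the question or the answer, starting from the weights for 400.3 pbw of glass.
LOI of each material in turn:
  ZnO: 15.32 × 0.002000 = 0.03064 pbw
  quartz sand: 273.7 × 0.002100 = 0.5748 pbw
  limestone: 62.14 × 0.4395 = 27.31 pbw
  wollastonite: 72.73 × 0.003000 = 0.2182 pbw
  SrCO3: 6.406 × 0.2959 = 1.896 pbw
Total LOI = 30.03 pbw
Glass = batch − LOI = 430.3 − 30.03 = 400.3 pbw

LOI loss = 30.03 pbw; glass = 400.3 pbw; yield = 93.02%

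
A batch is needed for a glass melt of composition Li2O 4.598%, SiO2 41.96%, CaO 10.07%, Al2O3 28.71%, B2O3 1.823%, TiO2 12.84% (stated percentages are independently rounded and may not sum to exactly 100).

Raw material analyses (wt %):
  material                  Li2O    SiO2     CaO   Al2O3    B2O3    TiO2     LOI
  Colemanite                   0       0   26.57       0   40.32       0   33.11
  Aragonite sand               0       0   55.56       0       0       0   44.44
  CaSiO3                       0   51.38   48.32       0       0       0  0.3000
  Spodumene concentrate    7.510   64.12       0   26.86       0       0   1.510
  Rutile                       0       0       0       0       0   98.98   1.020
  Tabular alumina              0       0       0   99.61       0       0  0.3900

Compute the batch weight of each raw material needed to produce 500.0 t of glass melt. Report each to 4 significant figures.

Batch per 500.0 t glass melt:
  Colemanite: 22.61 t
  Aragonite sand: 56.94 t
  CaSiO3: 26.30 t
  Spodumene concentrate: 306.1 t
  Rutile: 64.86 t
  Tabular alumina: 61.56 t
Total batch = 538.4 t; LOI loss = 38.39 t; yield = 92.87%

Each numeric step runs at full precision throughout — values along the way are printed, rounded to 4 significant digits, in the working. Every reported figure includes exactly one rounding. All derived quantities, including glass mass, the totals, six oxide percentages, yield, LOI, are rebuilt starting from the weights on 500.0 t of glass in exact precision as they appear in either problem or answer.
Oxide mass targets, per 500.0 t glass melt:
  Li2O: 4.598% × 500.0 = 22.99 t
  SiO2: 41.96% × 500.0 = 209.8 t
  CaO: 10.07% × 500.0 = 50.35 t
  Al2O3: 28.71% × 500.0 = 143.6 t
  B2O3: 1.823% × 500.0 = 9.115 t
  TiO2: 12.84% × 500.0 = 64.20 t
Oxide-by-oxide audit on the weights just shown, on the stated basis (each sum matches its target mass given rounding of the digits):
  Li2O: 306.1·0.07510 = 22.99 t (target 22.99 t)
  SiO2: 26.30·0.5138 + 306.1·0.6412 = 209.8 t (target 209.8 t)
  CaO: 22.61·0.2657 + 56.94·0.5556 + 26.30·0.4832 = 50.35 t (target 50.35 t)
  Al2O3: 306.1·0.2686 + 61.56·0.9961 = 143.5 t (target 143.6 t)
  B2O3: 22.61·0.4032 = 9.116 t (target 9.115 t)
  TiO2: 64.86·0.9898 = 64.20 t (target 64.20 t)
Glass mass check: Σ batch − LOI loss = 500.0 t (per-oxide target masses sum to 500.0 t; with the basis standing at 500.0 t — rounding explains the deltas).
Total batch = Σ batch = 538.4 t; the LOI term Σ batch·LOI equals 38.39 t; yield: glass divided by total = 92.87%.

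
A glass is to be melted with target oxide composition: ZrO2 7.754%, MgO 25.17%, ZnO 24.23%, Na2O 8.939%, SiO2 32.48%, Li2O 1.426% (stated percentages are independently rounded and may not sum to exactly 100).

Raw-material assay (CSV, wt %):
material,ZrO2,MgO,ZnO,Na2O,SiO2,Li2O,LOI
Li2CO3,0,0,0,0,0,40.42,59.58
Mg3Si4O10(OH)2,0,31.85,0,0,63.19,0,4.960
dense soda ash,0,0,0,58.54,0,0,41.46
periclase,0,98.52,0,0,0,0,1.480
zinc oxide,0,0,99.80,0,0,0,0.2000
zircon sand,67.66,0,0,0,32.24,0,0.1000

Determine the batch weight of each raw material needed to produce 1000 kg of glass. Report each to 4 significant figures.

Batch per 1000 kg glass:
  Li2CO3: 35.28 kg
  Mg3Si4O10(OH)2: 455.5 kg
  dense soda ash: 152.7 kg
  periclase: 108.2 kg
  zinc oxide: 242.8 kg
  zircon sand: 114.6 kg
Total batch = 1109 kg; LOI loss = 109.1 kg; yield = 90.16%

Mid-chain values are displayed, with 4-significant-digit rounding, between the steps. All arithmetic runs at full precision from first step to last. Every reported value is rounded exactly once; all derived quantities (LOI, the totals, the yield, six oxide percentages, glass mass) are recomputed at full float precision starting from the weights at 1000 kg of glass exactly as shown in the problem or answer text.
Oxide mass targets, per 1000 kg glass:
  ZrO2: 7.754% × 1000 = 77.54 kg
  MgO: 25.17% × 1000 = 251.7 kg
  ZnO: 24.23% × 1000 = 242.3 kg
  Na2O: 8.939% × 1000 = 89.39 kg
  SiO2: 32.48% × 1000 = 324.8 kg
  Li2O: 1.426% × 1000 = 14.26 kg
Oxide-by-oxide audit using the reported weights, on the stated basis (target by target, the sums agree net of answer rounding effects):
  ZrO2: 114.6·0.6766 = 77.54 kg (target 77.54 kg)
  MgO: 455.5·0.3185 + 108.2·0.9852 = 251.7 kg (target 251.7 kg)
  ZnO: 242.8·0.9980 = 242.3 kg (target 242.3 kg)
  Na2O: 152.7·0.5854 = 89.39 kg (target 89.39 kg)
  SiO2: 455.5·0.6319 + 114.6·0.3224 = 324.8 kg (target 324.8 kg)
  Li2O: 35.28·0.4042 = 14.26 kg (target 14.26 kg)
The glass-mass cross-check: total batch − LOI = 1000 kg (the Σ of target masses is 1000 kg; against the stated basis, 1000 kg — deltas are rounding alone).
Batch total: Σ batch = 1109 kg; the LOI term Σ batch·LOI equals 109.1 kg; the yield ratio, glass ÷ batch: 90.16%.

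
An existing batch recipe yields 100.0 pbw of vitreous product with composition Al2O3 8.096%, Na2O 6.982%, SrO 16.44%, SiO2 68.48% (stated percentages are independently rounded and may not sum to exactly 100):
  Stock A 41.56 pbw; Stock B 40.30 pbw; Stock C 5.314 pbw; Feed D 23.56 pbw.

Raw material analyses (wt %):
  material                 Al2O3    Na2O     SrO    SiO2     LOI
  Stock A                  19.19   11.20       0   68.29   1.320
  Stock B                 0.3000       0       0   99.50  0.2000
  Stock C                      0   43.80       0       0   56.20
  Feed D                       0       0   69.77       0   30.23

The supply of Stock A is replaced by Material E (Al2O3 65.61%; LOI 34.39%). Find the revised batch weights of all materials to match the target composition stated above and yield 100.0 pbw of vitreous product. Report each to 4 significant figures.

The whole derivation runs at exact precision all the way through. The intermediate values are printed with 4-significant-figure rounding at each printed step; a single rounding yields each reported figure; derived quantities are recomputed in full float precision (net glass mass, four oxide percentages, the yield, ignition loss, the totals) using the weight values at 100.0 pbw of glass exactly as printed in the question or the answer.
Oxide mass targets, per 100.0 pbw vitreous product:
  Al2O3: 8.096% × 100.0 = 8.096 pbw
  Na2O: 6.982% × 100.0 = 6.982 pbw
  SrO: 16.44% × 100.0 = 16.44 pbw
  SiO2: 68.48% × 100.0 = 68.48 pbw
Verifying the oxide balance applying the batch weights above, at the basis given (each sum matches its target mass up to rounding of the answer):
  Al2O3: 12.02·0.6561 + 68.82·0.003000 = 8.093 pbw (target 8.096 pbw)
  Na2O: 15.94·0.4380 = 6.982 pbw (target 6.982 pbw)
  SrO: 23.56·0.6977 = 16.44 pbw (target 16.44 pbw)
  SiO2: 68.82·0.9950 = 68.48 pbw (target 68.48 pbw)
Glass-mass closure: the batch minus its LOI: 99.99 pbw (per-oxide target masses sum to 100.0 pbw; basis as stated: 100.0 pbw — gaps are rounding artifacts).
Adding the batch up: Σ batch = 120.3 pbw; ignition loss, Σ(batch × LOI) = 20.35 pbw; the yield ratio, glass ÷ batch: 83.09%.

Revised batch per 100.0 pbw vitreous product:
  Material E: 12.02 pbw
  Stock B: 68.82 pbw
  Stock C: 15.94 pbw
  Feed D: 23.56 pbw
Total batch = 120.3 pbw; LOI loss = 20.35 pbw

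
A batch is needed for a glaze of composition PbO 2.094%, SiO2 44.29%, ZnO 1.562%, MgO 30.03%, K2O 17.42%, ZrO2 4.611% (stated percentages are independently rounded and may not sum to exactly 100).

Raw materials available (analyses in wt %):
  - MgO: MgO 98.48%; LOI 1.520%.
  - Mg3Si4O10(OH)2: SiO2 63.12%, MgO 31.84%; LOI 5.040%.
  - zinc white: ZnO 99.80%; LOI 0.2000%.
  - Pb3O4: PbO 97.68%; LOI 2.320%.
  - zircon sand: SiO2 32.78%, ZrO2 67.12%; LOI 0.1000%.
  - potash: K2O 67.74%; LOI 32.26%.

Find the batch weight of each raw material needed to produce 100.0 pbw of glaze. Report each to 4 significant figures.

Batch per 100.0 pbw glaze:
  MgO: 8.961 pbw
  Mg3Si4O10(OH)2: 66.60 pbw
  zinc white: 1.565 pbw
  Pb3O4: 2.144 pbw
  zircon sand: 6.870 pbw
  potash: 25.72 pbw
Total batch = 111.9 pbw; LOI loss = 11.85 pbw; yield = 89.41%

Full float precision is maintained at every stage — in-progress results are printed rounded off to 4 significant digits in the printout. Every reported value is rounded a single time. All derived quantities, which include the yield, net glass mass, six oxide percentages, the totals, ignition loss, are rebuilt in full float precision, exactly as printed in the problem or the answer, starting from the weights on 100.0 pbw of glass.
Oxide mass targets, per 100.0 pbw glaze:
  PbO: 2.094% × 100.0 = 2.094 pbw
  SiO2: 44.29% × 100.0 = 44.29 pbw
  ZnO: 1.562% × 100.0 = 1.562 pbw
  MgO: 30.03% × 100.0 = 30.03 pbw
  K2O: 17.42% × 100.0 = 17.42 pbw
  ZrO2: 4.611% × 100.0 = 4.611 pbw
Sums-versus-targets review per the reported batch figures, relative to the basis at hand (every target is met by its sum once rounding is allowed for):
  PbO: 2.144·0.9768 = 2.094 pbw (target 2.094 pbw)
  SiO2: 66.60·0.6312 + 6.870·0.3278 = 44.29 pbw (target 44.29 pbw)
  ZnO: 1.565·0.9980 = 1.562 pbw (target 1.562 pbw)
  MgO: 8.961·0.9848 + 66.60·0.3184 = 30.03 pbw (target 30.03 pbw)
  K2O: 25.72·0.6774 = 17.42 pbw (target 17.42 pbw)
  ZrO2: 6.870·0.6712 = 4.611 pbw (target 4.611 pbw)
Auditing the glass mass value: total charge less LOI = 100.0 pbw (per-oxide target masses sum to 100.0 pbw; against the stated basis, 100.0 pbw — a pure rounding effect).
Total batch = Σ batch = 111.9 pbw; loss to ignition Σ batch·LOI = 11.85 pbw; yield: glass divided by total = 89.41%.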